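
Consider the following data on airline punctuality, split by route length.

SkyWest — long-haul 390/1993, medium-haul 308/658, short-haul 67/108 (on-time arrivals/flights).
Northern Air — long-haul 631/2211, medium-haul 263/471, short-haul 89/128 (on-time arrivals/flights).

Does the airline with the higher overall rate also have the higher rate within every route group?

Yes

Long-haul: SkyWest 390/1993 = 19.6%, Northern Air 631/2211 = 28.5% → Northern Air
Medium-haul: SkyWest 308/658 = 46.8%, Northern Air 263/471 = 55.8% → Northern Air
Short-haul: SkyWest 67/108 = 62.0%, Northern Air 89/128 = 69.5% → Northern Air
Overall: SkyWest 765/2759 = 27.7%, Northern Air 983/2810 = 35.0% → Northern Air
Northern Air wins overall and in every route group — no reversal.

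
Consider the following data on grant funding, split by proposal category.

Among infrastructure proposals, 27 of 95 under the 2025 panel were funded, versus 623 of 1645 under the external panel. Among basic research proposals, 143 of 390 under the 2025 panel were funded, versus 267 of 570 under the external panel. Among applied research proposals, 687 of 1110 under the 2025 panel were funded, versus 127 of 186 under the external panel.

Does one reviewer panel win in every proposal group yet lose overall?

Infrastructure: the 2025 panel 27/95 = 28.4%, the external panel 623/1645 = 37.9% → the external panel
Basic research: the 2025 panel 143/390 = 36.7%, the external panel 267/570 = 46.8% → the external panel
Applied research: the 2025 panel 687/1110 = 61.9%, the external panel 127/186 = 68.3% → the external panel
Overall: the 2025 panel 857/1595 = 53.7%, the external panel 1017/2401 = 42.4% → the 2025 panel
The external panel wins each proposal group but the 2025 panel wins overall — the comparison reverses. The external panel's proposals skew toward infrastructure, which has a lower base rate.

Yes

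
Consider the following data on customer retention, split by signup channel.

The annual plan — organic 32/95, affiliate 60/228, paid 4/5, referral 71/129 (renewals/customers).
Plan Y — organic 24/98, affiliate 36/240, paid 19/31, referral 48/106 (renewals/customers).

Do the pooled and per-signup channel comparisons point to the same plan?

Organic: the annual plan 32/95 = 33.7%, Plan Y 24/98 = 24.5% → the annual plan
Affiliate: the annual plan 60/228 = 26.3%, Plan Y 36/240 = 15.0% → the annual plan
Paid: the annual plan 4/5 = 80.0%, Plan Y 19/31 = 61.3% → the annual plan
Referral: the annual plan 71/129 = 55.0%, Plan Y 48/106 = 45.3% → the annual plan
Overall: the annual plan 167/457 = 36.5%, Plan Y 127/475 = 26.7% → the annual plan
The annual plan wins overall and in every signup group — no reversal.

Yes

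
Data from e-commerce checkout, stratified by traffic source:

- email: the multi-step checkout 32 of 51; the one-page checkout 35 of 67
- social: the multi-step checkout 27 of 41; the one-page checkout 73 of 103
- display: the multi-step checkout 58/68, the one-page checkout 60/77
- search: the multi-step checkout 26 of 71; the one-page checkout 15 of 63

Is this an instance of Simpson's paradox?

No

Email: the multi-step checkout 32/51 = 62.7%, the one-page checkout 35/67 = 52.2% → the multi-step checkout
Social: the multi-step checkout 27/41 = 65.9%, the one-page checkout 73/103 = 70.9% → the one-page checkout
Display: the multi-step checkout 58/68 = 85.3%, the one-page checkout 60/77 = 77.9% → the multi-step checkout
Search: the multi-step checkout 26/71 = 36.6%, the one-page checkout 15/63 = 23.8% → the multi-step checkout
Overall: the multi-step checkout 143/231 = 61.9%, the one-page checkout 183/310 = 59.0% → the multi-step checkout
Neither sweeps: the multi-step checkout wins 3 of 4 groups, the one-page checkout wins 1. The multi-step checkout wins overall but not every group — no Simpson reversal.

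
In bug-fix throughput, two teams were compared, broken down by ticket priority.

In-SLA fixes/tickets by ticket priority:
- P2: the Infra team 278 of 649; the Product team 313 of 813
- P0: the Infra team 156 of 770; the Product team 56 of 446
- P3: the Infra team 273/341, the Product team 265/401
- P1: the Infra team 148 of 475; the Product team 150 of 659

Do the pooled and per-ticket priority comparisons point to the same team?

P2: the Infra team 278/649 = 42.8%, the Product team 313/813 = 38.5% → the Infra team
P0: the Infra team 156/770 = 20.3%, the Product team 56/446 = 12.6% → the Infra team
P3: the Infra team 273/341 = 80.1%, the Product team 265/401 = 66.1% → the Infra team
P1: the Infra team 148/475 = 31.2%, the Product team 150/659 = 22.8% → the Infra team
Overall: the Infra team 855/2235 = 38.3%, the Product team 784/2319 = 33.8% → the Infra team
The Infra team wins overall and in every ticket group — no reversal.

Yes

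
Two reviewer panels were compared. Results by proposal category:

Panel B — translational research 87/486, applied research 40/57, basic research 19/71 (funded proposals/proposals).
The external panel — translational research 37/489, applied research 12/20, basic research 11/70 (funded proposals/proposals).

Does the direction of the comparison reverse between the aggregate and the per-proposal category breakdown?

No

Translational research: Panel B 87/486 = 17.9%, the external panel 37/489 = 7.6% → Panel B
Applied research: Panel B 40/57 = 70.2%, the external panel 12/20 = 60.0% → Panel B
Basic research: Panel B 19/71 = 26.8%, the external panel 11/70 = 15.7% → Panel B
Overall: Panel B 146/614 = 23.8%, the external panel 60/579 = 10.4% → Panel B
Panel B wins overall and in every proposal group — no reversal.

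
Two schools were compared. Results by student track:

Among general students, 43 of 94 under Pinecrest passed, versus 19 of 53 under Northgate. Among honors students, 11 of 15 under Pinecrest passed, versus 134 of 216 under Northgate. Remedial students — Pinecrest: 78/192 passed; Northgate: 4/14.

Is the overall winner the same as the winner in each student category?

No

General: Pinecrest 43/94 = 45.7%, Northgate 19/53 = 35.8% → Pinecrest
Honors: Pinecrest 11/15 = 73.3%, Northgate 134/216 = 62.0% → Pinecrest
Remedial: Pinecrest 78/192 = 40.6%, Northgate 4/14 = 28.6% → Pinecrest
Overall: Pinecrest 132/301 = 43.9%, Northgate 157/283 = 55.5% → Northgate
Pinecrest wins each student group but Northgate wins overall — the comparison reverses. Pinecrest's students skew toward remedial, which has a lower base rate.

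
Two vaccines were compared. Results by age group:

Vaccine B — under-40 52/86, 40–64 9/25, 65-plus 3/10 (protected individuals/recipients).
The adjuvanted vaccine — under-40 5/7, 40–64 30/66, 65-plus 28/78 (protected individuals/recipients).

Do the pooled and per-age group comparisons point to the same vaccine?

Under-40: Vaccine B 52/86 = 60.5%, the adjuvanted vaccine 5/7 = 71.4% → the adjuvanted vaccine
40–64: Vaccine B 9/25 = 36.0%, the adjuvanted vaccine 30/66 = 45.5% → the adjuvanted vaccine
65-plus: Vaccine B 3/10 = 30.0%, the adjuvanted vaccine 28/78 = 35.9% → the adjuvanted vaccine
Overall: Vaccine B 64/121 = 52.9%, the adjuvanted vaccine 63/151 = 41.7% → Vaccine B
The adjuvanted vaccine wins each age group but Vaccine B wins overall — the comparison reverses. The adjuvanted vaccine's recipients skew toward 65-plus, which has a lower base rate.

No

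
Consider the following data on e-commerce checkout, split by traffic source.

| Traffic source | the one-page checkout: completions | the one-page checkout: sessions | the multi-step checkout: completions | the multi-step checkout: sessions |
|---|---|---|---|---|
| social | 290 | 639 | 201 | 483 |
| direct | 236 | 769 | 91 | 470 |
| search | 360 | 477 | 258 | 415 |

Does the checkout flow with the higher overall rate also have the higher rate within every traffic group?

Social: the one-page checkout 290/639 = 45.4%, the multi-step checkout 201/483 = 41.6% → the one-page checkout
Direct: the one-page checkout 236/769 = 30.7%, the multi-step checkout 91/470 = 19.4% → the one-page checkout
Search: the one-page checkout 360/477 = 75.5%, the multi-step checkout 258/415 = 62.2% → the one-page checkout
Overall: the one-page checkout 886/1885 = 47.0%, the multi-step checkout 550/1368 = 40.2% → the one-page checkout
The one-page checkout wins overall and in every traffic group — no reversal.

Yes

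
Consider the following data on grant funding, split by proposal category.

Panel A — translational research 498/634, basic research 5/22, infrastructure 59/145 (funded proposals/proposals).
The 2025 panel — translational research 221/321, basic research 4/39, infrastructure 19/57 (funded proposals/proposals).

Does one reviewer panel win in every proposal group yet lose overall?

Translational research: Panel A 498/634 = 78.5%, the 2025 panel 221/321 = 68.8% → Panel A
Basic research: Panel A 5/22 = 22.7%, the 2025 panel 4/39 = 10.3% → Panel A
Infrastructure: Panel A 59/145 = 40.7%, the 2025 panel 19/57 = 33.3% → Panel A
Overall: Panel A 562/801 = 70.2%, the 2025 panel 244/417 = 58.5% → Panel A
Panel A wins overall and in every proposal group — no reversal.

No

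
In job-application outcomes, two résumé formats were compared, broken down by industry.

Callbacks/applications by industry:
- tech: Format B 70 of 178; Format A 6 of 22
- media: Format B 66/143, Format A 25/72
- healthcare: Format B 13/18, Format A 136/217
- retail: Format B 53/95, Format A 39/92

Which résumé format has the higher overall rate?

Tech: Format B 70/178 = 39.3%, Format A 6/22 = 27.3% → Format B
Media: Format B 66/143 = 46.2%, Format A 25/72 = 34.7% → Format B
Healthcare: Format B 13/18 = 72.2%, Format A 136/217 = 62.7% → Format B
Retail: Format B 53/95 = 55.8%, Format A 39/92 = 42.4% → Format B
Overall: Format B 202/434 = 46.5%, Format A 206/403 = 51.1% → Format A
(Format B wins every industry group but Format A wins overall — Format B's applications skew toward the low-rate tech group.)

Format A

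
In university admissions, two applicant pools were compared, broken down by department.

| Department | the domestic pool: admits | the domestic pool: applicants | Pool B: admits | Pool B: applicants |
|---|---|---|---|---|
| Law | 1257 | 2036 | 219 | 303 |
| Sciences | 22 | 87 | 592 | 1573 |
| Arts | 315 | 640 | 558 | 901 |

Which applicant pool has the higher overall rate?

the domestic pool

Law: the domestic pool 1257/2036 = 61.7%, Pool B 219/303 = 72.3% → Pool B
Sciences: the domestic pool 22/87 = 25.3%, Pool B 592/1573 = 37.6% → Pool B
Arts: the domestic pool 315/640 = 49.2%, Pool B 558/901 = 61.9% → Pool B
Overall: the domestic pool 1594/2763 = 57.7%, Pool B 1369/2777 = 49.3% → the domestic pool
(Pool B wins every department group but the domestic pool wins overall — Pool B's applicants skew toward the low-rate Sciences group.)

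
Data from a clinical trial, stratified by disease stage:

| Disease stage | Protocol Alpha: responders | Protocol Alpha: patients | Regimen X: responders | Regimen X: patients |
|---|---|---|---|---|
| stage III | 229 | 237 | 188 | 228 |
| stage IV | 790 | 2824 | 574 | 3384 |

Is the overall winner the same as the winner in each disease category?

Yes

Stage III: Protocol Alpha 229/237 = 96.6%, Regimen X 188/228 = 82.5% → Protocol Alpha
Stage IV: Protocol Alpha 790/2824 = 28.0%, Regimen X 574/3384 = 17.0% → Protocol Alpha
Overall: Protocol Alpha 1019/3061 = 33.3%, Regimen X 762/3612 = 21.1% → Protocol Alpha
Protocol Alpha wins overall and in every disease group — no reversal.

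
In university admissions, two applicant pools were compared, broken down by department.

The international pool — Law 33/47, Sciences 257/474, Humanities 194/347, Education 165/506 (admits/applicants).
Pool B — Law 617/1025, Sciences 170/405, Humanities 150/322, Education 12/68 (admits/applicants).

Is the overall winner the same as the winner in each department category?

Law: the international pool 33/47 = 70.2%, Pool B 617/1025 = 60.2% → the international pool
Sciences: the international pool 257/474 = 54.2%, Pool B 170/405 = 42.0% → the international pool
Humanities: the international pool 194/347 = 55.9%, Pool B 150/322 = 46.6% → the international pool
Education: the international pool 165/506 = 32.6%, Pool B 12/68 = 17.6% → the international pool
Overall: the international pool 649/1374 = 47.2%, Pool B 949/1820 = 52.1% → Pool B
The international pool wins each department group but Pool B wins overall — the comparison reverses. The international pool's applicants skew toward Education, which has a lower base rate.

No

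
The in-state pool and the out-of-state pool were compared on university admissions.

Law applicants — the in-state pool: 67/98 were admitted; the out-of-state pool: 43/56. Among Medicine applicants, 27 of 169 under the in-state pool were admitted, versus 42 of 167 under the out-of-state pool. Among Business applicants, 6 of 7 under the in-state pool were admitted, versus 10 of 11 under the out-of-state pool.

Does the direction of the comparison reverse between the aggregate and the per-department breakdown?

Law: the in-state pool 67/98 = 68.4%, the out-of-state pool 43/56 = 76.8% → the out-of-state pool
Medicine: the in-state pool 27/169 = 16.0%, the out-of-state pool 42/167 = 25.1% → the out-of-state pool
Business: the in-state pool 6/7 = 85.7%, the out-of-state pool 10/11 = 90.9% → the out-of-state pool
Overall: the in-state pool 100/274 = 36.5%, the out-of-state pool 95/234 = 40.6% → the out-of-state pool
The out-of-state pool wins overall and in every department group — no reversal.

No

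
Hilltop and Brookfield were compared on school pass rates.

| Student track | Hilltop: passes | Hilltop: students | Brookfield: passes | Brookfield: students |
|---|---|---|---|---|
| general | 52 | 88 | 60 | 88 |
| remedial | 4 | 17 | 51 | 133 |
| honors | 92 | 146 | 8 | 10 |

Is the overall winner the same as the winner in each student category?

No

General: Hilltop 52/88 = 59.1%, Brookfield 60/88 = 68.2% → Brookfield
Remedial: Hilltop 4/17 = 23.5%, Brookfield 51/133 = 38.3% → Brookfield
Honors: Hilltop 92/146 = 63.0%, Brookfield 8/10 = 80.0% → Brookfield
Overall: Hilltop 148/251 = 59.0%, Brookfield 119/231 = 51.5% → Hilltop
Brookfield wins each student group but Hilltop wins overall — the comparison reverses. Brookfield's students skew toward remedial, which has a lower base rate.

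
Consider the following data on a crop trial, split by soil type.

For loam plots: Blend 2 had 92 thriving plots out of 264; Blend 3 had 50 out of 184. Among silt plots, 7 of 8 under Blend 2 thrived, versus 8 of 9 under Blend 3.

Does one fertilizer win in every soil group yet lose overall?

Loam: Blend 2 92/264 = 34.8%, Blend 3 50/184 = 27.2% → Blend 2
Silt: Blend 2 7/8 = 87.5%, Blend 3 8/9 = 88.9% → Blend 3
Overall: Blend 2 99/272 = 36.4%, Blend 3 58/193 = 30.1% → Blend 2
Neither sweeps: Blend 2 wins 1 of 2 groups, Blend 3 wins 1. Blend 2 wins overall but not every group — no Simpson reversal.

No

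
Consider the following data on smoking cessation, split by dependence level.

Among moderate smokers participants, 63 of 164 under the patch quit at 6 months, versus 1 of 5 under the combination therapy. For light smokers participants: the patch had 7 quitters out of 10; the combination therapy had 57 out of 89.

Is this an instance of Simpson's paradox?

Moderate smokers: the patch 63/164 = 38.4%, the combination therapy 1/5 = 20.0% → the patch
Light smokers: the patch 7/10 = 70.0%, the combination therapy 57/89 = 64.0% → the patch
Overall: the patch 70/174 = 40.2%, the combination therapy 58/94 = 61.7% → the combination therapy
The patch wins each dependence group but the combination therapy wins overall — the comparison reverses. The patch's participants skew toward moderate smokers, which has a lower base rate.

Yes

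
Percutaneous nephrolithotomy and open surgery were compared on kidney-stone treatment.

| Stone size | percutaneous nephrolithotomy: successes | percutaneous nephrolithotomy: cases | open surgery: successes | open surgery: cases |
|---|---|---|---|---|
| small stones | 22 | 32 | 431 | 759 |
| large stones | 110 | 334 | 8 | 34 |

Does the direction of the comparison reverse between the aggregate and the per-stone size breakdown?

Small stones: percutaneous nephrolithotomy 22/32 = 68.8%, open surgery 431/759 = 56.8% → percutaneous nephrolithotomy
Large stones: percutaneous nephrolithotomy 110/334 = 32.9%, open surgery 8/34 = 23.5% → percutaneous nephrolithotomy
Overall: percutaneous nephrolithotomy 132/366 = 36.1%, open surgery 439/793 = 55.4% → open surgery
Percutaneous nephrolithotomy wins each stone group but open surgery wins overall — the comparison reverses. Percutaneous nephrolithotomy's cases skew toward large stones, which has a lower base rate.

Yes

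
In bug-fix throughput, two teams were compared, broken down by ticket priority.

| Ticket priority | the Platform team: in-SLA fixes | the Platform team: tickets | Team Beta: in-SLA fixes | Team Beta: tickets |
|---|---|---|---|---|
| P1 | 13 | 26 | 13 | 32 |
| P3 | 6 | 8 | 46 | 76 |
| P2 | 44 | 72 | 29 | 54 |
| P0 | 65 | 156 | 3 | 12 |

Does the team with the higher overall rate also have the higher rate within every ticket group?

P1: the Platform team 13/26 = 50.0%, Team Beta 13/32 = 40.6% → the Platform team
P3: the Platform team 6/8 = 75.0%, Team Beta 46/76 = 60.5% → the Platform team
P2: the Platform team 44/72 = 61.1%, Team Beta 29/54 = 53.7% → the Platform team
P0: the Platform team 65/156 = 41.7%, Team Beta 3/12 = 25.0% → the Platform team
Overall: the Platform team 128/262 = 48.9%, Team Beta 91/174 = 52.3% → Team Beta
The Platform team wins each ticket group but Team Beta wins overall — the comparison reverses. The Platform team's tickets skew toward P0, which has a lower base rate.

No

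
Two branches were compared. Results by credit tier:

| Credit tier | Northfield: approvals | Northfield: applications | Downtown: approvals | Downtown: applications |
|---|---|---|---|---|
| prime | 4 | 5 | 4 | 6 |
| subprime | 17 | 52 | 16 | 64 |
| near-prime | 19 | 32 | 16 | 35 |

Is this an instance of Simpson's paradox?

No

Prime: Northfield 4/5 = 80.0%, Downtown 4/6 = 66.7% → Northfield
Subprime: Northfield 17/52 = 32.7%, Downtown 16/64 = 25.0% → Northfield
Near-prime: Northfield 19/32 = 59.4%, Downtown 16/35 = 45.7% → Northfield
Overall: Northfield 40/89 = 44.9%, Downtown 36/105 = 34.3% → Northfield
Northfield wins overall and in every credit group — no reversal.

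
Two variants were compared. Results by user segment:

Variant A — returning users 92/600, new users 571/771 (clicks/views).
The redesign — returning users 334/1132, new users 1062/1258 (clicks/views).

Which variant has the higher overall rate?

Returning users: Variant A 92/600 = 15.3%, the redesign 334/1132 = 29.5% → the redesign
New users: Variant A 571/771 = 74.1%, the redesign 1062/1258 = 84.4% → the redesign
Overall: Variant A 663/1371 = 48.4%, the redesign 1396/2390 = 58.4% → the redesign

the redesign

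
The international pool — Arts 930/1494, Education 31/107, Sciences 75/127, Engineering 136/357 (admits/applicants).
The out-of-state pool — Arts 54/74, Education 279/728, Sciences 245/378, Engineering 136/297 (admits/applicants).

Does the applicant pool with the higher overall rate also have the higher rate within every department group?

Arts: the international pool 930/1494 = 62.2%, the out-of-state pool 54/74 = 73.0% → the out-of-state pool
Education: the international pool 31/107 = 29.0%, the out-of-state pool 279/728 = 38.3% → the out-of-state pool
Sciences: the international pool 75/127 = 59.1%, the out-of-state pool 245/378 = 64.8% → the out-of-state pool
Engineering: the international pool 136/357 = 38.1%, the out-of-state pool 136/297 = 45.8% → the out-of-state pool
Overall: the international pool 1172/2085 = 56.2%, the out-of-state pool 714/1477 = 48.3% → the international pool
The out-of-state pool wins each department group but the international pool wins overall — the comparison reverses. The out-of-state pool's applicants skew toward Education, which has a lower base rate.

No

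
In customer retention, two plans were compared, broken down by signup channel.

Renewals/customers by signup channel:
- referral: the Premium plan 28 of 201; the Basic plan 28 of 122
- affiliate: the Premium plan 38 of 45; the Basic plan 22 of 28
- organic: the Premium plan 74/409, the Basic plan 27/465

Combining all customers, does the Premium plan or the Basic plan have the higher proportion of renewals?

the Premium plan

Referral: the Premium plan 28/201 = 13.9%, the Basic plan 28/122 = 23.0% → the Basic plan
Affiliate: the Premium plan 38/45 = 84.4%, the Basic plan 22/28 = 78.6% → the Premium plan
Organic: the Premium plan 74/409 = 18.1%, the Basic plan 27/465 = 5.8% → the Premium plan
Overall: the Premium plan 140/655 = 21.4%, the Basic plan 77/615 = 12.5% → the Premium plan
(Neither sweeps every signup group, but the Premium plan has the higher pooled rate.)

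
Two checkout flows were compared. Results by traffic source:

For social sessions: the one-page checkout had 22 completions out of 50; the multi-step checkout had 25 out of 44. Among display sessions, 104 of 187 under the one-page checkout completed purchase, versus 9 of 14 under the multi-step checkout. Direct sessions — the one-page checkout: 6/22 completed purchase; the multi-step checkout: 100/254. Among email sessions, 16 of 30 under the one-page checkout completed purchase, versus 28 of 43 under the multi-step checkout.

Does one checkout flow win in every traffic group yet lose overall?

Social: the one-page checkout 22/50 = 44.0%, the multi-step checkout 25/44 = 56.8% → the multi-step checkout
Display: the one-page checkout 104/187 = 55.6%, the multi-step checkout 9/14 = 64.3% → the multi-step checkout
Direct: the one-page checkout 6/22 = 27.3%, the multi-step checkout 100/254 = 39.4% → the multi-step checkout
Email: the one-page checkout 16/30 = 53.3%, the multi-step checkout 28/43 = 65.1% → the multi-step checkout
Overall: the one-page checkout 148/289 = 51.2%, the multi-step checkout 162/355 = 45.6% → the one-page checkout
The multi-step checkout wins each traffic group but the one-page checkout wins overall — the comparison reverses. The multi-step checkout's sessions skew toward direct, which has a lower base rate.

Yes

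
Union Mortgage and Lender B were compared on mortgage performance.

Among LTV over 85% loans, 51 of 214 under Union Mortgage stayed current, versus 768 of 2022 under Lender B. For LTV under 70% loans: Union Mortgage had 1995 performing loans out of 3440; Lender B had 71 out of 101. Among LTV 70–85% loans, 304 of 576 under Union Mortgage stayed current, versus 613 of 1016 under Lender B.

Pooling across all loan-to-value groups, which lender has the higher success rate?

Union Mortgage

LTV over 85%: Union Mortgage 51/214 = 23.8%, Lender B 768/2022 = 38.0% → Lender B
LTV under 70%: Union Mortgage 1995/3440 = 58.0%, Lender B 71/101 = 70.3% → Lender B
LTV 70–85%: Union Mortgage 304/576 = 52.8%, Lender B 613/1016 = 60.3% → Lender B
Overall: Union Mortgage 2350/4230 = 55.6%, Lender B 1452/3139 = 46.3% → Union Mortgage
(Lender B wins every loan-to-value group but Union Mortgage wins overall — Lender B's loans skew toward the low-rate LTV over 85% group.)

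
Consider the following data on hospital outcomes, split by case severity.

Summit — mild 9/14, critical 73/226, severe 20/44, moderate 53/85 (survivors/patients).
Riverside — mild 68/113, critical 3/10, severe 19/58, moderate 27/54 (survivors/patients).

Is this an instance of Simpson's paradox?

Yes

Mild: Summit 9/14 = 64.3%, Riverside 68/113 = 60.2% → Summit
Critical: Summit 73/226 = 32.3%, Riverside 3/10 = 30.0% → Summit
Severe: Summit 20/44 = 45.5%, Riverside 19/58 = 32.8% → Summit
Moderate: Summit 53/85 = 62.4%, Riverside 27/54 = 50.0% → Summit
Overall: Summit 155/369 = 42.0%, Riverside 117/235 = 49.8% → Riverside
Summit wins each case group but Riverside wins overall — the comparison reverses. Summit's patients skew toward critical, which has a lower base rate.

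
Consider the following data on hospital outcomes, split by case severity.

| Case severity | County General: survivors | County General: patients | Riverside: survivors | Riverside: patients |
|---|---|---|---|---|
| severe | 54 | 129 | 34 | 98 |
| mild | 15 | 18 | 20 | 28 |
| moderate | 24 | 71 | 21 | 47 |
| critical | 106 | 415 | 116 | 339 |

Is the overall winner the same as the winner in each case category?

Severe: County General 54/129 = 41.9%, Riverside 34/98 = 34.7% → County General
Mild: County General 15/18 = 83.3%, Riverside 20/28 = 71.4% → County General
Moderate: County General 24/71 = 33.8%, Riverside 21/47 = 44.7% → Riverside
Critical: County General 106/415 = 25.5%, Riverside 116/339 = 34.2% → Riverside
Overall: County General 199/633 = 31.4%, Riverside 191/512 = 37.3% → Riverside
Neither sweeps: County General wins 2 of 4 groups, Riverside wins 2. Riverside wins overall but not every group — no Simpson reversal.

No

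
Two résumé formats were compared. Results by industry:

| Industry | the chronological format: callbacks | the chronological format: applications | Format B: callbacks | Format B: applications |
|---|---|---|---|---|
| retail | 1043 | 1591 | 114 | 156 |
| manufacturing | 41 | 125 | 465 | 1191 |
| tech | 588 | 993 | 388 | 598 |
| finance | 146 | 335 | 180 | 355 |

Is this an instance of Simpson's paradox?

Retail: the chronological format 1043/1591 = 65.6%, Format B 114/156 = 73.1% → Format B
Manufacturing: the chronological format 41/125 = 32.8%, Format B 465/1191 = 39.0% → Format B
Tech: the chronological format 588/993 = 59.2%, Format B 388/598 = 64.9% → Format B
Finance: the chronological format 146/335 = 43.6%, Format B 180/355 = 50.7% → Format B
Overall: the chronological format 1818/3044 = 59.7%, Format B 1147/2300 = 49.9% → the chronological format
Format B wins each industry group but the chronological format wins overall — the comparison reverses. Format B's applications skew toward manufacturing, which has a lower base rate.

Yes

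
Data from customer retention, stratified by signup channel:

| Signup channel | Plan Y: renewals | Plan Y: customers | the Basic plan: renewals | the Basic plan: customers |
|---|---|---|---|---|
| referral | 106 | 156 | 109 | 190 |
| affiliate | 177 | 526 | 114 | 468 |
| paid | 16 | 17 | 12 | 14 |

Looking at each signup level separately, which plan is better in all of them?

Referral: Plan Y 106/156 = 67.9%, the Basic plan 109/190 = 57.4% → Plan Y
Affiliate: Plan Y 177/526 = 33.7%, the Basic plan 114/468 = 24.4% → Plan Y
Paid: Plan Y 16/17 = 94.1%, the Basic plan 12/14 = 85.7% → Plan Y
Plan Y has the higher rate in all 3 groups.

Plan Y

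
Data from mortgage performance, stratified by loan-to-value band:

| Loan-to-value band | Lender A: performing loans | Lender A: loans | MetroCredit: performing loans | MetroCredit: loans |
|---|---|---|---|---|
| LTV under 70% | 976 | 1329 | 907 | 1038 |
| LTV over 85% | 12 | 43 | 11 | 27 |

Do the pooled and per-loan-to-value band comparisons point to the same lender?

Yes

LTV under 70%: Lender A 976/1329 = 73.4%, MetroCredit 907/1038 = 87.4% → MetroCredit
LTV over 85%: Lender A 12/43 = 27.9%, MetroCredit 11/27 = 40.7% → MetroCredit
Overall: Lender A 988/1372 = 72.0%, MetroCredit 918/1065 = 86.2% → MetroCredit
MetroCredit wins overall and in every loan-to-value group — no reversal.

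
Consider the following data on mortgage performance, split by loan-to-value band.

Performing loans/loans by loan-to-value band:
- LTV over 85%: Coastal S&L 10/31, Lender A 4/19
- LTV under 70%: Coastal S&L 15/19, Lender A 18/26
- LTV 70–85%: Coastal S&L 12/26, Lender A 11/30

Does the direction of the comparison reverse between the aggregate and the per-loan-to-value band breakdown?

No

LTV over 85%: Coastal S&L 10/31 = 32.3%, Lender A 4/19 = 21.1% → Coastal S&L
LTV under 70%: Coastal S&L 15/19 = 78.9%, Lender A 18/26 = 69.2% → Coastal S&L
LTV 70–85%: Coastal S&L 12/26 = 46.2%, Lender A 11/30 = 36.7% → Coastal S&L
Overall: Coastal S&L 37/76 = 48.7%, Lender A 33/75 = 44.0% → Coastal S&L
Coastal S&L wins overall and in every loan-to-value group — no reversal.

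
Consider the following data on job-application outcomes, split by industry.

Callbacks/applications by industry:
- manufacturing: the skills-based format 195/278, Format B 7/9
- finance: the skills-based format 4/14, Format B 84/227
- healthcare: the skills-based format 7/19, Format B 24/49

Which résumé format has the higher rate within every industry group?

Manufacturing: the skills-based format 195/278 = 70.1%, Format B 7/9 = 77.8% → Format B
Finance: the skills-based format 4/14 = 28.6%, Format B 84/227 = 37.0% → Format B
Healthcare: the skills-based format 7/19 = 36.8%, Format B 24/49 = 49.0% → Format B
Format B has the higher rate in all 3 groups.

Format B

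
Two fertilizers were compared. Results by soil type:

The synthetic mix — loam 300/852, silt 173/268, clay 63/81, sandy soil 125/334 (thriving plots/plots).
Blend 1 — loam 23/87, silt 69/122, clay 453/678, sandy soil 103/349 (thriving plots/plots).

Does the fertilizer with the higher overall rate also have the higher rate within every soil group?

No

Loam: the synthetic mix 300/852 = 35.2%, Blend 1 23/87 = 26.4% → the synthetic mix
Silt: the synthetic mix 173/268 = 64.6%, Blend 1 69/122 = 56.6% → the synthetic mix
Clay: the synthetic mix 63/81 = 77.8%, Blend 1 453/678 = 66.8% → the synthetic mix
Sandy soil: the synthetic mix 125/334 = 37.4%, Blend 1 103/349 = 29.5% → the synthetic mix
Overall: the synthetic mix 661/1535 = 43.1%, Blend 1 648/1236 = 52.4% → Blend 1
The synthetic mix wins each soil group but Blend 1 wins overall — the comparison reverses. The synthetic mix's plots skew toward loam, which has a lower base rate.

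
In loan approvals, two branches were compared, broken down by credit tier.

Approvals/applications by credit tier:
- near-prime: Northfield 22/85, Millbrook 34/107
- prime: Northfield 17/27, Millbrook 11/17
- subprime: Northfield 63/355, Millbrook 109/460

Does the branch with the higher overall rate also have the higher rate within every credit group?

Yes

Near-prime: Northfield 22/85 = 25.9%, Millbrook 34/107 = 31.8% → Millbrook
Prime: Northfield 17/27 = 63.0%, Millbrook 11/17 = 64.7% → Millbrook
Subprime: Northfield 63/355 = 17.7%, Millbrook 109/460 = 23.7% → Millbrook
Overall: Northfield 102/467 = 21.8%, Millbrook 154/584 = 26.4% → Millbrook
Millbrook wins overall and in every credit group — no reversal.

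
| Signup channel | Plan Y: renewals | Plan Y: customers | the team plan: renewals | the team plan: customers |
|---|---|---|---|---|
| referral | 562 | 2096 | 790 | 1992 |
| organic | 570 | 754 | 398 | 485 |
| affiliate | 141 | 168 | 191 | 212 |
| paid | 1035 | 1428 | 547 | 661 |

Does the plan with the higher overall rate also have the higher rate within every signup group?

Referral: Plan Y 562/2096 = 26.8%, the team plan 790/1992 = 39.7% → the team plan
Organic: Plan Y 570/754 = 75.6%, the team plan 398/485 = 82.1% → the team plan
Affiliate: Plan Y 141/168 = 83.9%, the team plan 191/212 = 90.1% → the team plan
Paid: Plan Y 1035/1428 = 72.5%, the team plan 547/661 = 82.8% → the team plan
Overall: Plan Y 2308/4446 = 51.9%, the team plan 1926/3350 = 57.5% → the team plan
The team plan wins overall and in every signup group — no reversal.

Yes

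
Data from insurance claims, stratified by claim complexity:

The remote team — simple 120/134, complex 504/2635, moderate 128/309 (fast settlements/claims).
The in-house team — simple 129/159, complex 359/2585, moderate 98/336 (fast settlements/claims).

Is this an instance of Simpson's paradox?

No

Simple: the remote team 120/134 = 89.6%, the in-house team 129/159 = 81.1% → the remote team
Complex: the remote team 504/2635 = 19.1%, the in-house team 359/2585 = 13.9% → the remote team
Moderate: the remote team 128/309 = 41.4%, the in-house team 98/336 = 29.2% → the remote team
Overall: the remote team 752/3078 = 24.4%, the in-house team 586/3080 = 19.0% → the remote team
The remote team wins overall and in every claim group — no reversal.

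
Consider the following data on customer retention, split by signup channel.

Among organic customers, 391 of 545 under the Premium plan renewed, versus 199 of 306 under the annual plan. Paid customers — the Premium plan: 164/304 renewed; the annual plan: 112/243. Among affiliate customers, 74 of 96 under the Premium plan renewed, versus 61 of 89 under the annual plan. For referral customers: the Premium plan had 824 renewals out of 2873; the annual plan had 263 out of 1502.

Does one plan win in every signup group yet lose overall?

Organic: the Premium plan 391/545 = 71.7%, the annual plan 199/306 = 65.0% → the Premium plan
Paid: the Premium plan 164/304 = 53.9%, the annual plan 112/243 = 46.1% → the Premium plan
Affiliate: the Premium plan 74/96 = 77.1%, the annual plan 61/89 = 68.5% → the Premium plan
Referral: the Premium plan 824/2873 = 28.7%, the annual plan 263/1502 = 17.5% → the Premium plan
Overall: the Premium plan 1453/3818 = 38.1%, the annual plan 635/2140 = 29.7% → the Premium plan
The Premium plan wins overall and in every signup group — no reversal.

No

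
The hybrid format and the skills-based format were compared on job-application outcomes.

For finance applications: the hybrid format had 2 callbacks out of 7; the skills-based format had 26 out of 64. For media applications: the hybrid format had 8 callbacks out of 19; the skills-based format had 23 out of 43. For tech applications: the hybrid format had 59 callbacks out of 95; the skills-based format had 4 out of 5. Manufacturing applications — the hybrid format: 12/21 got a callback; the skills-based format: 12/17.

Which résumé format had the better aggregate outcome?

the hybrid format

Finance: the hybrid format 2/7 = 28.6%, the skills-based format 26/64 = 40.6% → the skills-based format
Media: the hybrid format 8/19 = 42.1%, the skills-based format 23/43 = 53.5% → the skills-based format
Tech: the hybrid format 59/95 = 62.1%, the skills-based format 4/5 = 80.0% → the skills-based format
Manufacturing: the hybrid format 12/21 = 57.1%, the skills-based format 12/17 = 70.6% → the skills-based format
Overall: the hybrid format 81/142 = 57.0%, the skills-based format 65/129 = 50.4% → the hybrid format
(The skills-based format wins every industry group but the hybrid format wins overall — the skills-based format's applications skew toward the low-rate finance group.)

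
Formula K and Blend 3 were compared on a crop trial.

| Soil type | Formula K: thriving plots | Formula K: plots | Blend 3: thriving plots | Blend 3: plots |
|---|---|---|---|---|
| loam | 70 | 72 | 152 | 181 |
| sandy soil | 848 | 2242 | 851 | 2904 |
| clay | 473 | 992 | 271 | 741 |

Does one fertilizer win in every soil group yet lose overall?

Loam: Formula K 70/72 = 97.2%, Blend 3 152/181 = 84.0% → Formula K
Sandy soil: Formula K 848/2242 = 37.8%, Blend 3 851/2904 = 29.3% → Formula K
Clay: Formula K 473/992 = 47.7%, Blend 3 271/741 = 36.6% → Formula K
Overall: Formula K 1391/3306 = 42.1%, Blend 3 1274/3826 = 33.3% → Formula K
Formula K wins overall and in every soil group — no reversal.

No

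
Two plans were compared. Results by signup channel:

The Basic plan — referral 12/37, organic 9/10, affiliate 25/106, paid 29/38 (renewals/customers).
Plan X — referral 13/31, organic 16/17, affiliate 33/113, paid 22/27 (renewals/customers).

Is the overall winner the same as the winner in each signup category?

Referral: the Basic plan 12/37 = 32.4%, Plan X 13/31 = 41.9% → Plan X
Organic: the Basic plan 9/10 = 90.0%, Plan X 16/17 = 94.1% → Plan X
Affiliate: the Basic plan 25/106 = 23.6%, Plan X 33/113 = 29.2% → Plan X
Paid: the Basic plan 29/38 = 76.3%, Plan X 22/27 = 81.5% → Plan X
Overall: the Basic plan 75/191 = 39.3%, Plan X 84/188 = 44.7% → Plan X
Plan X wins overall and in every signup group — no reversal.

Yes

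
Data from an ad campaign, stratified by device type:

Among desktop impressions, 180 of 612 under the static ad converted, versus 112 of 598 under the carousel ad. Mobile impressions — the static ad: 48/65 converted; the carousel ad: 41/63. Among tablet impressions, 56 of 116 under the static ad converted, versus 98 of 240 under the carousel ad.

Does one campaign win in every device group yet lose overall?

Desktop: the static ad 180/612 = 29.4%, the carousel ad 112/598 = 18.7% → the static ad
Mobile: the static ad 48/65 = 73.8%, the carousel ad 41/63 = 65.1% → the static ad
Tablet: the static ad 56/116 = 48.3%, the carousel ad 98/240 = 40.8% → the static ad
Overall: the static ad 284/793 = 35.8%, the carousel ad 251/901 = 27.9% → the static ad
The static ad wins overall and in every device group — no reversal.

No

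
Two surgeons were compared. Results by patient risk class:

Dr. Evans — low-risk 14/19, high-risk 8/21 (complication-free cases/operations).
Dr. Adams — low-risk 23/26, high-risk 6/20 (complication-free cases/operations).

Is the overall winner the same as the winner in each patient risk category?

No

Low-risk: Dr. Evans 14/19 = 73.7%, Dr. Adams 23/26 = 88.5% → Dr. Adams
High-risk: Dr. Evans 8/21 = 38.1%, Dr. Adams 6/20 = 30.0% → Dr. Evans
Overall: Dr. Evans 22/40 = 55.0%, Dr. Adams 29/46 = 63.0% → Dr. Adams
Neither sweeps: Dr. Evans wins 1 of 2 groups, Dr. Adams wins 1. Dr. Adams wins overall but not every group — no Simpson reversal.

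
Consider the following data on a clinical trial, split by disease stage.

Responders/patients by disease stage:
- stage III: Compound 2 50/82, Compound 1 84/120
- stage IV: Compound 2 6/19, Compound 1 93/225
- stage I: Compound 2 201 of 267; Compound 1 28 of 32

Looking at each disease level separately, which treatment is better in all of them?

Compound 1

Stage III: Compound 2 50/82 = 61.0%, Compound 1 84/120 = 70.0% → Compound 1
Stage IV: Compound 2 6/19 = 31.6%, Compound 1 93/225 = 41.3% → Compound 1
Stage I: Compound 2 201/267 = 75.3%, Compound 1 28/32 = 87.5% → Compound 1
Compound 1 has the higher rate in all 3 groups.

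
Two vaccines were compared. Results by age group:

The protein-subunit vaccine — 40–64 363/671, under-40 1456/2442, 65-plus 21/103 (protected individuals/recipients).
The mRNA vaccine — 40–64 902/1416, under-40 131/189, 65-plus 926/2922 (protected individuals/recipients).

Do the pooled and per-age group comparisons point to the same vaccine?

40–64: the protein-subunit vaccine 363/671 = 54.1%, the mRNA vaccine 902/1416 = 63.7% → the mRNA vaccine
Under-40: the protein-subunit vaccine 1456/2442 = 59.6%, the mRNA vaccine 131/189 = 69.3% → the mRNA vaccine
65-plus: the protein-subunit vaccine 21/103 = 20.4%, the mRNA vaccine 926/2922 = 31.7% → the mRNA vaccine
Overall: the protein-subunit vaccine 1840/3216 = 57.2%, the mRNA vaccine 1959/4527 = 43.3% → the protein-subunit vaccine
The mRNA vaccine wins each age group but the protein-subunit vaccine wins overall — the comparison reverses. The mRNA vaccine's recipients skew toward 65-plus, which has a lower base rate.

No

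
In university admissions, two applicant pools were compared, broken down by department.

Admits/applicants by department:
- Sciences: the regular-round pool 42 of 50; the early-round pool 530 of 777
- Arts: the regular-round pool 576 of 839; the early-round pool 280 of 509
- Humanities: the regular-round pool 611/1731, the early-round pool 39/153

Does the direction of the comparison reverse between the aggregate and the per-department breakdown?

Yes

Sciences: the regular-round pool 42/50 = 84.0%, the early-round pool 530/777 = 68.2% → the regular-round pool
Arts: the regular-round pool 576/839 = 68.7%, the early-round pool 280/509 = 55.0% → the regular-round pool
Humanities: the regular-round pool 611/1731 = 35.3%, the early-round pool 39/153 = 25.5% → the regular-round pool
Overall: the regular-round pool 1229/2620 = 46.9%, the early-round pool 849/1439 = 59.0% → the early-round pool
The regular-round pool wins each department group but the early-round pool wins overall — the comparison reverses. The regular-round pool's applicants skew toward Humanities, which has a lower base rate.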